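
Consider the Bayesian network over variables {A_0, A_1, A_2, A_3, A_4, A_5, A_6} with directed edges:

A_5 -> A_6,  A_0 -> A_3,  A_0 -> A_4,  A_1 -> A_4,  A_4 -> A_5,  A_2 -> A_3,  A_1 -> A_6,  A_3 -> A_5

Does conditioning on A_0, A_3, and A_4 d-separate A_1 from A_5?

Enumerating the 3 paths from A_1 to A_5 and testing each for blocking by {A_0, A_3, A_4}:
  1. A_1 → A_4 → A_5 — A_4:chain[blocks] ⇒ blocked
  2. A_1 → A_4 ← A_0 → A_3 → A_5 — A_4:collider[open]; A_0:fork[blocks]; A_3:chain[blocks] ⇒ blocked
  3. A_1 → A_6 ← A_5 — A_6:collider[blocks] ⇒ blocked
All paths are blocked; A_1 ⊥ A_5 | {A_0, A_3, A_4} holds.

Yes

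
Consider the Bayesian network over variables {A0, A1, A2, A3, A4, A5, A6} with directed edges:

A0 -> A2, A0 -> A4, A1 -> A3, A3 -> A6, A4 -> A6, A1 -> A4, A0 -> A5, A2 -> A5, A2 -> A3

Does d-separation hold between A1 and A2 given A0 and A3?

No

6 paths connect A1 and A2; each must be blocked for d-separation to hold:
  1. A1 → A4 → A6 ← A3 ← A2 — A4:chain[open]; A6:collider[blocks]; A3:chain[blocks] ⇒ blocked
  2. A1 → A4 ← A0 → A2 — A4:collider[blocks]; A0:fork[blocks] ⇒ blocked
  3. A1 → A4 ← A0 → A5 ← A2 — A4:collider[blocks]; A0:fork[blocks]; A5:collider[blocks] ⇒ blocked
  4. A1 → A3 → A6 ← A4 ← A0 → A2 — A3:chain[blocks]; A6:collider[blocks]; A4:chain[open]; A0:fork[blocks] ⇒ blocked
  5. A1 → A3 → A6 ← A4 ← A0 → A5 ← A2 — A3:chain[blocks]; A6:collider[blocks]; A4:chain[open]; A0:fork[blocks]; A5:collider[blocks] ⇒ blocked
  6. A1 → A3 ← A2 — A3:collider[open] ⇒ active
At least one path is unblocked, so d-separation fails.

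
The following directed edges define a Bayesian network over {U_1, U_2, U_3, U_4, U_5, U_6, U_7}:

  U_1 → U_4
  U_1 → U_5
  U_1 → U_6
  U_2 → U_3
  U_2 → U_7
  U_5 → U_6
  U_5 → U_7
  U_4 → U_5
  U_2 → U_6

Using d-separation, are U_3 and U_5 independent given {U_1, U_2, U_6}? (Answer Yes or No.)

4 paths connect U_3 and U_5; each must be blocked for d-separation to hold:
Path 1: U_3 ← U_2 → U_6 ← U_5
  U_2 is a fork here and U_2 is conditioned on, so the path is blocked at U_2.
Path 2: U_3 ← U_2 → U_6 ← U_1 → U_4 → U_5
  U_2 is a fork here and U_2 is conditioned on, so the path is blocked at U_2.
Path 3: U_3 ← U_2 → U_6 ← U_1 → U_5
  U_2 is a fork here and U_2 is conditioned on, so the path is blocked at U_2.
Path 4: U_3 ← U_2 → U_7 ← U_5
  U_2 is a fork here and U_2 is conditioned on, so the path is blocked at U_2.
All paths are blocked; U_3 ⊥ U_5 | {U_1, U_2, U_6} holds.

Yes — U_3 and U_5 are d-separated given {U_1, U_2, U_6}.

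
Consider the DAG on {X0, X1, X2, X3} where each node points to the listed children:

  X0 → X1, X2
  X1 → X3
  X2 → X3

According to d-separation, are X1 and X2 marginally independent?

2 paths connect X1 and X2; each must be blocked for d-separation to hold:
Path 1: X1 → X3 ← X2
  X3 is a collider here and neither X3 nor any of its descendants is conditioned on, so the collider stays closed — the path is blocked at X3.
Path 2: X1 ← X0 → X2
  X0 is a fork and X0 is not conditioned on — no node blocks this path, so it is active.
Since the path X1 ← X0 → X2 is active, X1 and X2 are not d-separated given ∅.

No — X1 and X2 are not d-separated given ∅.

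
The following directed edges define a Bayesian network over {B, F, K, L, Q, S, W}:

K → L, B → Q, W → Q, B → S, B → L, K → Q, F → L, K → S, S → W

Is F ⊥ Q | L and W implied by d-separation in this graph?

We examine all 6 paths between F and Q:
Path 1: F → L ← K → Q
  L is a collider and L is conditioned on, which opens it; K is a fork and K is not conditioned on — no node blocks this path, so it is active.
Path 2: F → L ← K → S → W → Q
  W is a chain here and W is conditioned on, so the path is blocked at W.
Path 3: F → L ← K → S ← B → Q
  L is a collider and L is conditioned on, which opens it; K is a fork and K is not conditioned on; S is a collider and its descendant W is conditioned on, which opens it; B is a fork and B is not conditioned on — no node blocks this path, so it is active.
Path 4: F → L ← B → Q
  L is a collider and L is conditioned on, which opens it; B is a fork and B is not conditioned on — no node blocks this path, so it is active.
Path 5: F → L ← B → S → W → Q
  W is a chain here and W is conditioned on, so the path is blocked at W.
Path 6: F → L ← B → S ← K → Q
  L is a collider and L is conditioned on, which opens it; B is a fork and B is not conditioned on; S is a collider and its descendant W is conditioned on, which opens it; K is a fork and K is not conditioned on — no node blocks this path, so it is active.
Since the path F → L ← K → Q is active, F and Q are not d-separated given {L, W}.

No — F and Q are not d-separated given {L, W}.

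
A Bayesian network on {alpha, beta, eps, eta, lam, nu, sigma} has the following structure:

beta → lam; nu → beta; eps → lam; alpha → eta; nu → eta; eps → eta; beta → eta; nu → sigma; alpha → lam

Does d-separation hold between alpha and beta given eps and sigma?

Enumerating the 6 paths from alpha to beta and testing each for blocking by {eps, sigma}:
Path 1: alpha → lam ← beta
  lam is a collider here and neither lam nor any of its descendants is conditioned on, so the collider stays closed — the path is blocked at lam.
Path 2: alpha → lam ← eps → eta ← nu → beta
  lam is a collider here and neither lam nor any of its descendants is conditioned on, so the collider stays closed — the path is blocked at lam.
Path 3: alpha → lam ← eps → eta ← beta
  lam is a collider here and neither lam nor any of its descendants is conditioned on, so the collider stays closed — the path is blocked at lam.
Path 4: alpha → eta ← nu → beta
  eta is a collider here and neither eta nor any of its descendants is conditioned on, so the collider stays closed — the path is blocked at eta.
Path 5: alpha → eta ← beta
  eta is a collider here and neither eta nor any of its descendants is conditioned on, so the collider stays closed — the path is blocked at eta.
Path 6: alpha → eta ← eps → lam ← beta
  eta is a collider here and neither eta nor any of its descendants is conditioned on, so the collider stays closed — the path is blocked at eta.
Every path is blocked, so alpha and beta are d-separated given {eps, sigma}.

Yes — alpha and beta are d-separated given {eps, sigma}.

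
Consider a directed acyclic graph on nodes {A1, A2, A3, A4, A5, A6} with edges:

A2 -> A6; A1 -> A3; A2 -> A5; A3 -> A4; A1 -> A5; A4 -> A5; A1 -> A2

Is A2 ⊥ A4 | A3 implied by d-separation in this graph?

Yes

There are 4 undirected paths between A2 and A4; checking each against the conditioning set {A3}:
  1. A2 → A5 ← A4 — A5:collider[blocks] ⇒ blocked
  2. A2 → A5 ← A1 → A3 → A4 — A5:collider[blocks]; A1:fork[open]; A3:chain[blocks] ⇒ blocked
  3. A2 ← A1 → A3 → A4 — A1:fork[open]; A3:chain[blocks] ⇒ blocked
  4. A2 ← A1 → A5 ← A4 — A1:fork[open]; A5:collider[blocks] ⇒ blocked
Every path is blocked, so A2 and A4 are d-separated given {A3}.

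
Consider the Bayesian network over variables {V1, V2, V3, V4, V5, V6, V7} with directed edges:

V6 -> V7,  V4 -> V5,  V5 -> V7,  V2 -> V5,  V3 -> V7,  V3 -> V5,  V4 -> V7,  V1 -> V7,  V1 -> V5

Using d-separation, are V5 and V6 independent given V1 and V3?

Yes

We examine all 4 paths between V5 and V6:
Path 1: V5 → V7 ← V6
  V7 is a collider here and neither V7 nor any of its descendants is conditioned on, so the collider stays closed — the path is blocked at V7.
Path 2: V5 ← V3 → V7 ← V6
  V3 is a fork here and V3 is conditioned on, so the path is blocked at V3.
Path 3: V5 ← V4 → V7 ← V6
  V7 is a collider here and neither V7 nor any of its descendants is conditioned on, so the collider stays closed — the path is blocked at V7.
Path 4: V5 ← V1 → V7 ← V6
  V1 is a fork here and V1 is conditioned on, so the path is blocked at V1.
Since every path is blocked, d-separation holds.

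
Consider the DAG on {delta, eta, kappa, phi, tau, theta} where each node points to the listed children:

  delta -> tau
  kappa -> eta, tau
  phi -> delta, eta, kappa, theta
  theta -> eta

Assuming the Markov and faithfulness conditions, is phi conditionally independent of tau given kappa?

No

There are 4 undirected paths between phi and tau; checking each against the conditioning set {kappa}:
Path 1: phi → theta → eta ← kappa → tau
  eta is a collider here and neither eta nor any of its descendants is conditioned on, so the collider stays closed — the path is blocked at eta.
Path 2: phi → kappa → tau
  kappa is a chain here and kappa is conditioned on, so the path is blocked at kappa.
Path 3: phi → eta ← kappa → tau
  eta is a collider here and neither eta nor any of its descendants is conditioned on, so the collider stays closed — the path is blocked at eta.
Path 4: phi → delta → tau
  delta is a chain and delta is not conditioned on — no node blocks this path, so it is active.
Since the path phi → delta → tau is active, phi and tau are not d-separated given {kappa}.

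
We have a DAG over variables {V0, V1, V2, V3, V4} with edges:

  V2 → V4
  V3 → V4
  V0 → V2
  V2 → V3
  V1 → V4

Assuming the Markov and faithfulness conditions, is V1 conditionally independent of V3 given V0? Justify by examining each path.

We examine all 2 paths between V1 and V3:
Path 1: V1 → V4 ← V2 → V3
  V4 is a collider here and neither V4 nor any of its descendants is conditioned on, so the collider stays closed — the path is blocked at V4.
Path 2: V1 → V4 ← V3
  V4 is a collider here and neither V4 nor any of its descendants is conditioned on, so the collider stays closed — the path is blocked at V4.
All paths are blocked; V1 ⊥ V3 | {V0} holds.

Yes — V1 and V3 are d-separated given {V0}.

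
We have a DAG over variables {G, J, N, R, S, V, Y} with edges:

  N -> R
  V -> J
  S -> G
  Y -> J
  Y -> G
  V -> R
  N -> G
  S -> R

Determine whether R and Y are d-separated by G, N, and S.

3 paths connect R and Y; each must be blocked for d-separation to hold:
Path 1: R ← S → G ← Y
  S is a fork here and S is conditioned on, so the path is blocked at S.
Path 2: R ← V → J ← Y
  J is a collider here and neither J nor any of its descendants is conditioned on, so the collider stays closed — the path is blocked at J.
Path 3: R ← N → G ← Y
  N is a fork here and N is conditioned on, so the path is blocked at N.
Since every path is blocked, d-separation holds.

Yes — R and Y are d-separated given {G, N, S}.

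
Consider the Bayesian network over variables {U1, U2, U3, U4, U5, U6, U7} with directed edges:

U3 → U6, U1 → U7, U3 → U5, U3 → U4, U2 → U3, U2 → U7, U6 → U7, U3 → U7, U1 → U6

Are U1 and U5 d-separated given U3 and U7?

There are 6 undirected paths between U1 and U5; checking each against the conditioning set {U3, U7}:
  1. U1 → U6 ← U3 → U5 — U6:collider[open]; U3:fork[blocks] ⇒ blocked
  2. U1 → U6 → U7 ← U2 → U3 → U5 — U6:chain[open]; U7:collider[open]; U2:fork[open]; U3:chain[blocks] ⇒ blocked
  3. U1 → U6 → U7 ← U3 → U5 — U6:chain[open]; U7:collider[open]; U3:fork[blocks] ⇒ blocked
  4. U1 → U7 ← U2 → U3 → U5 — U7:collider[open]; U2:fork[open]; U3:chain[blocks] ⇒ blocked
  5. U1 → U7 ← U3 → U5 — U7:collider[open]; U3:fork[blocks] ⇒ blocked
  6. U1 → U7 ← U6 ← U3 → U5 — U7:collider[open]; U6:chain[open]; U3:fork[blocks] ⇒ blocked
All paths are blocked; U1 ⊥ U5 | {U3, U7} holds.

Yes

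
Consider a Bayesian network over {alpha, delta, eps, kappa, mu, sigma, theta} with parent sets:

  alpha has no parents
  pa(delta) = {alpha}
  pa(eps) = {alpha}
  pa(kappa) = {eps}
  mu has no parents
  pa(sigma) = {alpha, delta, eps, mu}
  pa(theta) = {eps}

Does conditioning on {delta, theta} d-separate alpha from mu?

Yes

3 paths connect alpha and mu; each must be blocked for d-separation to hold:
Path 1: alpha → eps → sigma ← mu
  sigma is a collider here and neither sigma nor any of its descendants is conditioned on, so the collider stays closed — the path is blocked at sigma.
Path 2: alpha → sigma ← mu
  sigma is a collider here and neither sigma nor any of its descendants is conditioned on, so the collider stays closed — the path is blocked at sigma.
Path 3: alpha → delta → sigma ← mu
  delta is a chain here and delta is conditioned on, so the path is blocked at delta.
Since every path is blocked, d-separation holds.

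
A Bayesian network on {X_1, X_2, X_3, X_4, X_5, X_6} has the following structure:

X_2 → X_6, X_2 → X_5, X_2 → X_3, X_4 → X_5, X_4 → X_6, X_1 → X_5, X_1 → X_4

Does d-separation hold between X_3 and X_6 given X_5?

We examine all 3 paths between X_3 and X_6:
Path 1: X_3 ← X_2 → X_5 ← X_4 → X_6
  X_2 is a fork and X_2 is not conditioned on; X_5 is a collider and X_5 is conditioned on, which opens it; X_4 is a fork and X_4 is not conditioned on — no node blocks this path, so it is active.
Path 2: X_3 ← X_2 → X_5 ← X_1 → X_4 → X_6
  X_2 is a fork and X_2 is not conditioned on; X_5 is a collider and X_5 is conditioned on, which opens it; X_1 is a fork and X_1 is not conditioned on; X_4 is a chain and X_4 is not conditioned on — no node blocks this path, so it is active.
Path 3: X_3 ← X_2 → X_6
  X_2 is a fork and X_2 is not conditioned on — no node blocks this path, so it is active.
Since the path X_3 ← X_2 → X_5 ← X_4 → X_6 is active, X_3 and X_6 are not d-separated given {X_5}.

No — X_3 and X_6 are not d-separated given {X_5}.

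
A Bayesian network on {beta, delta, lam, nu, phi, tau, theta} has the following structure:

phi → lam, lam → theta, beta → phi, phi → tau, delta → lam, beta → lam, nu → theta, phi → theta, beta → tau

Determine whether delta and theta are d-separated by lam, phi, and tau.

Yes — delta and theta are d-separated given {lam, phi, tau}.

There are 4 undirected paths between delta and theta; checking each against the conditioning set {lam, phi, tau}:
Path 1: delta → lam ← beta → tau ← phi → theta
  phi is a fork here and phi is conditioned on, so the path is blocked at phi.
Path 2: delta → lam ← beta → phi → theta
  phi is a chain here and phi is conditioned on, so the path is blocked at phi.
Path 3: delta → lam ← phi → theta
  phi is a fork here and phi is conditioned on, so the path is blocked at phi.
Path 4: delta → lam → theta
  lam is a chain here and lam is conditioned on, so the path is blocked at lam.
Every path is blocked, so delta and theta are d-separated given {lam, phi, tau}.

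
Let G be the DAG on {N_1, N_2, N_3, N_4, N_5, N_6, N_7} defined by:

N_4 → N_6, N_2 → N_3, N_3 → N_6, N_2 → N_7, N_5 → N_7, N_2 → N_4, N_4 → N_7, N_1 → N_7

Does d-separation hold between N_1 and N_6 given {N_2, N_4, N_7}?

There are 4 undirected paths between N_1 and N_6; checking each against the conditioning set {N_2, N_4, N_7}:
Path 1: N_1 → N_7 ← N_2 → N_3 → N_6
  N_2 is a fork here and N_2 is conditioned on, so the path is blocked at N_2.
Path 2: N_1 → N_7 ← N_2 → N_4 → N_6
  N_2 is a fork here and N_2 is conditioned on, so the path is blocked at N_2.
Path 3: N_1 → N_7 ← N_4 ← N_2 → N_3 → N_6
  N_4 is a chain here and N_4 is conditioned on, so the path is blocked at N_4.
Path 4: N_1 → N_7 ← N_4 → N_6
  N_4 is a fork here and N_4 is conditioned on, so the path is blocked at N_4.
All paths are blocked; N_1 ⊥ N_6 | {N_2, N_4, N_7} holds.

Yes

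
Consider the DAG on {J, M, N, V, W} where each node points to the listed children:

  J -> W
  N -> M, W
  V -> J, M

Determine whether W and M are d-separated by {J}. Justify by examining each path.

No

There are 2 undirected paths between W and M; checking each against the conditioning set {J}:
Path 1: W ← J ← V → M
  J is a chain here and J is conditioned on, so the path is blocked at J.
Path 2: W ← N → M
  N is a fork and N is not conditioned on — no node blocks this path, so it is active.
Since the path W ← N → M is active, W and M are not d-separated given {J}.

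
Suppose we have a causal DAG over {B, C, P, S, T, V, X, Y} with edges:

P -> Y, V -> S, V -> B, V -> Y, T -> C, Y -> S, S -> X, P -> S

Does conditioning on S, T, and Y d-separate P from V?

4 paths connect P and V; each must be blocked for d-separation to hold:
  1. P → S ← V — S:collider[open] ⇒ active
  2. P → S ← Y ← V — S:collider[open]; Y:chain[blocks] ⇒ blocked
  3. P → Y ← V — Y:collider[open] ⇒ active
  4. P → Y → S ← V — Y:chain[blocks]; S:collider[open] ⇒ blocked
Since the path P → S ← V is active, P and V are not d-separated given {S, T, Y}.

No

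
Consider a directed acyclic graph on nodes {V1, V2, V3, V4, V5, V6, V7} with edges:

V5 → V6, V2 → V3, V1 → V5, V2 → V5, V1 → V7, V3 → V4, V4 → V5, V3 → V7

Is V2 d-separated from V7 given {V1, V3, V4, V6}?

We examine all 4 paths between V2 and V7:
Path 1: V2 → V3 → V7
  V3 is a chain here and V3 is conditioned on, so the path is blocked at V3.
Path 2: V2 → V3 → V4 → V5 ← V1 → V7
  V3 is a chain here and V3 is conditioned on, so the path is blocked at V3.
Path 3: V2 → V5 ← V1 → V7
  V1 is a fork here and V1 is conditioned on, so the path is blocked at V1.
Path 4: V2 → V5 ← V4 ← V3 → V7
  V4 is a chain here and V4 is conditioned on, so the path is blocked at V4.
All paths are blocked; V2 ⊥ V7 | {V1, V3, V4, V6} holds.

Yes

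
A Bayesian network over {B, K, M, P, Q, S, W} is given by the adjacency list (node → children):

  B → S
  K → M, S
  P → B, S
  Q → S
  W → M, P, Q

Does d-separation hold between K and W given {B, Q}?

Yes — K and W are d-separated given {B, Q}.

4 paths connect K and W; each must be blocked for d-separation to hold:
Path 1: K → S ← B ← P ← W
  S is a collider here and neither S nor any of its descendants is conditioned on, so the collider stays closed — the path is blocked at S.
Path 2: K → S ← P ← W
  S is a collider here and neither S nor any of its descendants is conditioned on, so the collider stays closed — the path is blocked at S.
Path 3: K → S ← Q ← W
  S is a collider here and neither S nor any of its descendants is conditioned on, so the collider stays closed — the path is blocked at S.
Path 4: K → M ← W
  M is a collider here and neither M nor any of its descendants is conditioned on, so the collider stays closed — the path is blocked at M.
Since every path is blocked, d-separation holds.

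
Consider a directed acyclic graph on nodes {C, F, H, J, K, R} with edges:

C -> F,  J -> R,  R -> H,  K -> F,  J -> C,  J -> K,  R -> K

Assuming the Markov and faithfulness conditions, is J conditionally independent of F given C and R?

No — J and F are not d-separated given {C, R}.

3 paths connect J and F; each must be blocked for d-separation to hold:
Path 1: J → C → F
  C is a chain here and C is conditioned on, so the path is blocked at C.
Path 2: J → R → K → F
  R is a chain here and R is conditioned on, so the path is blocked at R.
Path 3: J → K → F
  K is a chain and K is not conditioned on — no node blocks this path, so it is active.
Since the path J → K → F is active, J and F are not d-separated given {C, R}.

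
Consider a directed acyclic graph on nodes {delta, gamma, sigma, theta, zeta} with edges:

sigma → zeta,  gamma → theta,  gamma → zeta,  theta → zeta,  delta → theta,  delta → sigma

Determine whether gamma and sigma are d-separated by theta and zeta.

4 paths connect gamma and sigma; each must be blocked for d-separation to hold:
  1. gamma → zeta ← theta ← delta → sigma — zeta:collider[open]; theta:chain[blocks]; delta:fork[open] ⇒ blocked
  2. gamma → zeta ← sigma — zeta:collider[open] ⇒ active
  3. gamma → theta → zeta ← sigma — theta:chain[blocks]; zeta:collider[open] ⇒ blocked
  4. gamma → theta ← delta → sigma — theta:collider[open]; delta:fork[open] ⇒ active
Since the path gamma → zeta ← sigma is active, gamma and sigma are not d-separated given {theta, zeta}.

No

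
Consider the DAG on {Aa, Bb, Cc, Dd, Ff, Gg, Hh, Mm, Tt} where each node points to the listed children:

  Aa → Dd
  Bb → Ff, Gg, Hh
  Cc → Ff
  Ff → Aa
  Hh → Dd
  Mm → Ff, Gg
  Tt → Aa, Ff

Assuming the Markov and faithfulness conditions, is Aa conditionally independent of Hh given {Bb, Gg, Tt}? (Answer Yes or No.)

5 paths connect Aa and Hh; each must be blocked for d-separation to hold:
  1. Aa ← Tt → Ff ← Mm → Gg ← Bb → Hh — Tt:fork[blocks]; Ff:collider[blocks]; Mm:fork[open]; Gg:collider[open]; Bb:fork[blocks] ⇒ blocked
  2. Aa ← Tt → Ff ← Bb → Hh — Tt:fork[blocks]; Ff:collider[blocks]; Bb:fork[blocks] ⇒ blocked
  3. Aa → Dd ← Hh — Dd:collider[blocks] ⇒ blocked
  4. Aa ← Ff ← Mm → Gg ← Bb → Hh — Ff:chain[open]; Mm:fork[open]; Gg:collider[open]; Bb:fork[blocks] ⇒ blocked
  5. Aa ← Ff ← Bb → Hh — Ff:chain[open]; Bb:fork[blocks] ⇒ blocked
Every path is blocked, so Aa and Hh are d-separated given {Bb, Gg, Tt}.

Yes — Aa and Hh are d-separated given {Bb, Gg, Tt}.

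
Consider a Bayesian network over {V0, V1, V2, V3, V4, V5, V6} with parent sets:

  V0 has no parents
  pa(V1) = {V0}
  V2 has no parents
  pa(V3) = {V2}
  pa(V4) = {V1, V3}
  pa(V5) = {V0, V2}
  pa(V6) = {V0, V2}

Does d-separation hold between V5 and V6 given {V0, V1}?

No

There are 4 undirected paths between V5 and V6; checking each against the conditioning set {V0, V1}:
  1. V5 ← V2 → V6 — V2:fork[open] ⇒ active
  2. V5 ← V2 → V3 → V4 ← V1 ← V0 → V6 — V2:fork[open]; V3:chain[open]; V4:collider[blocks]; V1:chain[blocks]; V0:fork[blocks] ⇒ blocked
  3. V5 ← V0 → V6 — V0:fork[blocks] ⇒ blocked
  4. V5 ← V0 → V1 → V4 ← V3 ← V2 → V6 — V0:fork[blocks]; V1:chain[blocks]; V4:collider[blocks]; V3:chain[open]; V2:fork[open] ⇒ blocked
Because an active path exists, V5 and V6 are not d-separated.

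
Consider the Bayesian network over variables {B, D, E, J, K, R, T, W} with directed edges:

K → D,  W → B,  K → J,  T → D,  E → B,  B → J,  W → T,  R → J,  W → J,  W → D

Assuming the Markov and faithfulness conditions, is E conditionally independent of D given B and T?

No

Enumerating the 6 paths from E to D and testing each for blocking by {B, T}:
  1. E → B ← W → T → D — B:collider[open]; W:fork[open]; T:chain[blocks] ⇒ blocked
  2. E → B ← W → J ← K → D — B:collider[open]; W:fork[open]; J:collider[blocks]; K:fork[open] ⇒ blocked
  3. E → B ← W → D — B:collider[open]; W:fork[open] ⇒ active
  4. E → B → J ← W → T → D — B:chain[blocks]; J:collider[blocks]; W:fork[open]; T:chain[blocks] ⇒ blocked
  5. E → B → J ← W → D — B:chain[blocks]; J:collider[blocks]; W:fork[open] ⇒ blocked
  6. E → B → J ← K → D — B:chain[blocks]; J:collider[blocks]; K:fork[open] ⇒ blocked
Because an active path exists, E and D are not d-separated.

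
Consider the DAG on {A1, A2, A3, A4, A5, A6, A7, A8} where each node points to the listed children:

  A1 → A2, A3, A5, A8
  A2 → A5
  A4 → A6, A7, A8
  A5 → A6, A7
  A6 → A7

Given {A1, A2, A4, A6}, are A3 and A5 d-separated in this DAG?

Yes

Enumerating the 6 paths from A3 to A5 and testing each for blocking by {A1, A2, A4, A6}:
  1. A3 ← A1 → A2 → A5 — A1:fork[blocks]; A2:chain[blocks] ⇒ blocked
  2. A3 ← A1 → A8 ← A4 → A6 → A7 ← A5 — A1:fork[blocks]; A8:collider[blocks]; A4:fork[blocks]; A6:chain[blocks]; A7:collider[blocks] ⇒ blocked
  3. A3 ← A1 → A8 ← A4 → A6 ← A5 — A1:fork[blocks]; A8:collider[blocks]; A4:fork[blocks]; A6:collider[open] ⇒ blocked
  4. A3 ← A1 → A8 ← A4 → A7 ← A6 ← A5 — A1:fork[blocks]; A8:collider[blocks]; A4:fork[blocks]; A7:collider[blocks]; A6:chain[blocks] ⇒ blocked
  5. A3 ← A1 → A8 ← A4 → A7 ← A5 — A1:fork[blocks]; A8:collider[blocks]; A4:fork[blocks]; A7:collider[blocks] ⇒ blocked
  6. A3 ← A1 → A5 — A1:fork[blocks] ⇒ blocked
Every path is blocked, so A3 and A5 are d-separated given {A1, A2, A4, A6}.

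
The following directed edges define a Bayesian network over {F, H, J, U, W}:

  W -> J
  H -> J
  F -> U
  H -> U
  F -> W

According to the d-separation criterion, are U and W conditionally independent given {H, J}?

2 paths connect U and W; each must be blocked for d-separation to hold:
Path 1: U ← H → J ← W
  H is a fork here and H is conditioned on, so the path is blocked at H.
Path 2: U ← F → W
  F is a fork and F is not conditioned on — no node blocks this path, so it is active.
Because an active path exists, U and W are not d-separated.

No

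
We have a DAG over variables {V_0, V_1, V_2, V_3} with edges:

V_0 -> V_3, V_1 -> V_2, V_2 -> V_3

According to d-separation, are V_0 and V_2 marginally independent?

Yes

Only one path connects V_0 and V_2:
Path 1: V_0 → V_3 ← V_2
  V_3 is a collider here and neither V_3 nor any of its descendants is conditioned on, so the collider stays closed — the path is blocked at V_3.
Every path is blocked, so V_0 and V_2 are d-separated given ∅.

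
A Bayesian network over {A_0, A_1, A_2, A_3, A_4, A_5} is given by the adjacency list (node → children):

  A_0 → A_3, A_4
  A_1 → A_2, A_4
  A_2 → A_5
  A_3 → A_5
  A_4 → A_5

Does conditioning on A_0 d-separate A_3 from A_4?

3 paths connect A_3 and A_4; each must be blocked for d-separation to hold:
Path 1: A_3 → A_5 ← A_2 ← A_1 → A_4
  A_5 is a collider here and neither A_5 nor any of its descendants is conditioned on, so the collider stays closed — the path is blocked at A_5.
Path 2: A_3 → A_5 ← A_4
  A_5 is a collider here and neither A_5 nor any of its descendants is conditioned on, so the collider stays closed — the path is blocked at A_5.
Path 3: A_3 ← A_0 → A_4
  A_0 is a fork here and A_0 is conditioned on, so the path is blocked at A_0.
Every path is blocked, so A_3 and A_4 are d-separated given {A_0}.

Yes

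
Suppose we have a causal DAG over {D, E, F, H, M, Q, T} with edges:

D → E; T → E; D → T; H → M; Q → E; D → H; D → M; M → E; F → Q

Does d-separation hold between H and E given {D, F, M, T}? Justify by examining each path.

Yes — H and E are d-separated given {D, F, M, T}.

Enumerating the 6 paths from H to E and testing each for blocking by {D, F, M, T}:
Path 1: H ← D → T → E
  D is a fork here and D is conditioned on, so the path is blocked at D.
Path 2: H ← D → M → E
  D is a fork here and D is conditioned on, so the path is blocked at D.
Path 3: H ← D → E
  D is a fork here and D is conditioned on, so the path is blocked at D.
Path 4: H → M ← D → T → E
  D is a fork here and D is conditioned on, so the path is blocked at D.
Path 5: H → M ← D → E
  D is a fork here and D is conditioned on, so the path is blocked at D.
Path 6: H → M → E
  M is a chain here and M is conditioned on, so the path is blocked at M.
Every path is blocked, so H and E are d-separated given {D, F, M, T}.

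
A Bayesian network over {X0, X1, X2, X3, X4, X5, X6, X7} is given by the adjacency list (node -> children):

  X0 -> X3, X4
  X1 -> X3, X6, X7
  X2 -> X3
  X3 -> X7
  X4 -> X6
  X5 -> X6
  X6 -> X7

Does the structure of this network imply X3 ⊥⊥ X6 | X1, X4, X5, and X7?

No — X3 and X6 are not d-separated given {X1, X4, X5, X7}.

We examine all 5 paths between X3 and X6:
  1. X3 → X7 ← X1 → X6 — X7:collider[open]; X1:fork[blocks] ⇒ blocked
  2. X3 → X7 ← X6 — X7:collider[open] ⇒ active
  3. X3 ← X1 → X7 ← X6 — X1:fork[blocks]; X7:collider[open] ⇒ blocked
  4. X3 ← X1 → X6 — X1:fork[blocks] ⇒ blocked
  5. X3 ← X0 → X4 → X6 — X0:fork[open]; X4:chain[blocks] ⇒ blocked
Because an active path exists, X3 and X6 are not d-separated.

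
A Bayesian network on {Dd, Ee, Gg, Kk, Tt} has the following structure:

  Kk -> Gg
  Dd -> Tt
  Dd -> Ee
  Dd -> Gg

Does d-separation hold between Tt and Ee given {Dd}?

Only one path connects Tt and Ee:
Path 1: Tt ← Dd → Ee
  Dd is a fork here and Dd is conditioned on, so the path is blocked at Dd.
Every path is blocked, so Tt and Ee are d-separated given {Dd}.

Yes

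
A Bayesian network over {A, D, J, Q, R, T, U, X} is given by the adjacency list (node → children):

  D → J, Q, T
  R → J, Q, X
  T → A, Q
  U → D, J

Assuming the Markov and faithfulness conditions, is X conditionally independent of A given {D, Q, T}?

There are 6 undirected paths between X and A; checking each against the conditioning set {D, Q, T}:
  1. X ← R → Q ← D → T → A — R:fork[open]; Q:collider[open]; D:fork[blocks]; T:chain[blocks] ⇒ blocked
  2. X ← R → Q ← T → A — R:fork[open]; Q:collider[open]; T:fork[blocks] ⇒ blocked
  3. X ← R → J ← D → Q ← T → A — R:fork[open]; J:collider[blocks]; D:fork[blocks]; Q:collider[open]; T:fork[blocks] ⇒ blocked
  4. X ← R → J ← D → T → A — R:fork[open]; J:collider[blocks]; D:fork[blocks]; T:chain[blocks] ⇒ blocked
  5. X ← R → J ← U → D → Q ← T → A — R:fork[open]; J:collider[blocks]; U:fork[open]; D:chain[blocks]; Q:collider[open]; T:fork[blocks] ⇒ blocked
  6. X ← R → J ← U → D → T → A — R:fork[open]; J:collider[blocks]; U:fork[open]; D:chain[blocks]; T:chain[blocks] ⇒ blocked
Every path is blocked, so X and A are d-separated given {D, Q, T}.

Yes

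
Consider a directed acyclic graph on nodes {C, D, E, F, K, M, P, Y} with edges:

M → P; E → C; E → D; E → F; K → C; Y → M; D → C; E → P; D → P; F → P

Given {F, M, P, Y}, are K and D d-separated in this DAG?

Yes

There are 4 undirected paths between K and D; checking each against the conditioning set {F, M, P, Y}:
Path 1: K → C ← D
  C is a collider here and neither C nor any of its descendants is conditioned on, so the collider stays closed — the path is blocked at C.
Path 2: K → C ← E → D
  C is a collider here and neither C nor any of its descendants is conditioned on, so the collider stays closed — the path is blocked at C.
Path 3: K → C ← E → P ← D
  C is a collider here and neither C nor any of its descendants is conditioned on, so the collider stays closed — the path is blocked at C.
Path 4: K → C ← E → F → P ← D
  C is a collider here and neither C nor any of its descendants is conditioned on, so the collider stays closed — the path is blocked at C.
All paths are blocked; K ⊥ D | {F, M, P, Y} holds.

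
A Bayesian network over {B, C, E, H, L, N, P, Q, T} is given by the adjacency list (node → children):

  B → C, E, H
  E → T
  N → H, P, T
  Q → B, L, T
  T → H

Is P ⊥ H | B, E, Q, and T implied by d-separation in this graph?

No

We examine all 4 paths between P and H:
Path 1: P ← N → H
  N is a fork and N is not conditioned on — no node blocks this path, so it is active.
Path 2: P ← N → T ← Q → B → H
  Q is a fork here and Q is conditioned on, so the path is blocked at Q.
Path 3: P ← N → T → H
  T is a chain here and T is conditioned on, so the path is blocked at T.
Path 4: P ← N → T ← E ← B → H
  E is a chain here and E is conditioned on, so the path is blocked at E.
Since the path P ← N → H is active, P and H are not d-separated given {B, E, Q, T}.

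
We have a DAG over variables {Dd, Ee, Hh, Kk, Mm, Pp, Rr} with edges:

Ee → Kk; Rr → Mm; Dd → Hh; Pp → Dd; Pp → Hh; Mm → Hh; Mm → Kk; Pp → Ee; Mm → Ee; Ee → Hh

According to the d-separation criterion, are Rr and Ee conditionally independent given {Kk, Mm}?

Yes — Rr and Ee are d-separated given {Kk, Mm}.

There are 5 undirected paths between Rr and Ee; checking each against the conditioning set {Kk, Mm}:
Path 1: Rr → Mm → Ee
  Mm is a chain here and Mm is conditioned on, so the path is blocked at Mm.
Path 2: Rr → Mm → Kk ← Ee
  Mm is a chain here and Mm is conditioned on, so the path is blocked at Mm.
Path 3: Rr → Mm → Hh ← Dd ← Pp → Ee
  Mm is a chain here and Mm is conditioned on, so the path is blocked at Mm.
Path 4: Rr → Mm → Hh ← Ee
  Mm is a chain here and Mm is conditioned on, so the path is blocked at Mm.
Path 5: Rr → Mm → Hh ← Pp → Ee
  Mm is a chain here and Mm is conditioned on, so the path is blocked at Mm.
All paths are blocked; Rr ⊥ Ee | {Kk, Mm} holds.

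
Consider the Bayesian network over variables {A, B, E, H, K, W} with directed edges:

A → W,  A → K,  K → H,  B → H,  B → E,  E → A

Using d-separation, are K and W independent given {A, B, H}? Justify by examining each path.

Yes

2 paths connect K and W; each must be blocked for d-separation to hold:
  1. K ← A → W — A:fork[blocks] ⇒ blocked
  2. K → H ← B → E → A → W — H:collider[open]; B:fork[blocks]; E:chain[open]; A:chain[blocks] ⇒ blocked
Every path is blocked, so K and W are d-separated given {A, B, H}.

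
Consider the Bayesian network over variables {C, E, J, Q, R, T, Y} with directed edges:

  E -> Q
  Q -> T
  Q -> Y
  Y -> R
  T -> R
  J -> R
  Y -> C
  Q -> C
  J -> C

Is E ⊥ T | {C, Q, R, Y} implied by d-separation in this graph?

We examine all 5 paths between E and T:
  1. E → Q → T — Q:chain[blocks] ⇒ blocked
  2. E → Q → Y → C ← J → R ← T — Q:chain[blocks]; Y:chain[blocks]; C:collider[open]; J:fork[open]; R:collider[open] ⇒ blocked
  3. E → Q → Y → R ← T — Q:chain[blocks]; Y:chain[blocks]; R:collider[open] ⇒ blocked
  4. E → Q → C ← J → R ← T — Q:chain[blocks]; C:collider[open]; J:fork[open]; R:collider[open] ⇒ blocked
  5. E → Q → C ← Y → R ← T — Q:chain[blocks]; C:collider[open]; Y:fork[blocks]; R:collider[open] ⇒ blocked
All paths are blocked; E ⊥ T | {C, Q, R, Y} holds.

Yes — E and T are d-separated given {C, Q, R, Y}.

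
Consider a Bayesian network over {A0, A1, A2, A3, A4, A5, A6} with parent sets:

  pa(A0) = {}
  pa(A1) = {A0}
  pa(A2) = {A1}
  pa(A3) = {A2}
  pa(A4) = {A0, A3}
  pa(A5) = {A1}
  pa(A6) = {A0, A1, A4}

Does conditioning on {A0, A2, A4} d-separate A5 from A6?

No

Enumerating the 5 paths from A5 to A6 and testing each for blocking by {A0, A2, A4}:
Path 1: A5 ← A1 → A6
  A1 is a fork and A1 is not conditioned on — no node blocks this path, so it is active.
Path 2: A5 ← A1 → A2 → A3 → A4 → A6
  A2 is a chain here and A2 is conditioned on, so the path is blocked at A2.
Path 3: A5 ← A1 → A2 → A3 → A4 ← A0 → A6
  A2 is a chain here and A2 is conditioned on, so the path is blocked at A2.
Path 4: A5 ← A1 ← A0 → A6
  A0 is a fork here and A0 is conditioned on, so the path is blocked at A0.
Path 5: A5 ← A1 ← A0 → A4 → A6
  A0 is a fork here and A0 is conditioned on, so the path is blocked at A0.
At least one path is unblocked, so d-separation fails.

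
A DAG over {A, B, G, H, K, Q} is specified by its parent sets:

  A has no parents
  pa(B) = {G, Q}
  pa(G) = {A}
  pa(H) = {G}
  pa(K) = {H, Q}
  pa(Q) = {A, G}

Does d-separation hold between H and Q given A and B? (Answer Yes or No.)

No

4 paths connect H and Q; each must be blocked for d-separation to hold:
Path 1: H ← G ← A → Q
  A is a fork here and A is conditioned on, so the path is blocked at A.
Path 2: H ← G → B ← Q
  G is a fork and G is not conditioned on; B is a collider and B is conditioned on, which opens it — no node blocks this path, so it is active.
Path 3: H ← G → Q
  G is a fork and G is not conditioned on — no node blocks this path, so it is active.
Path 4: H → K ← Q
  K is a collider here and neither K nor any of its descendants is conditioned on, so the collider stays closed — the path is blocked at K.
Since the path H ← G → B ← Q is active, H and Q are not d-separated given {A, B}.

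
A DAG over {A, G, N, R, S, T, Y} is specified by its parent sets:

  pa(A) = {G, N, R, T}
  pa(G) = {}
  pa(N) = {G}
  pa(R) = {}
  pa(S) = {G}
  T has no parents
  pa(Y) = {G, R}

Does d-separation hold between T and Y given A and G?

There are 3 undirected paths between T and Y; checking each against the conditioning set {A, G}:
Path 1: T → A ← G → Y
  G is a fork here and G is conditioned on, so the path is blocked at G.
Path 2: T → A ← R → Y
  A is a collider and A is conditioned on, which opens it; R is a fork and R is not conditioned on — no node blocks this path, so it is active.
Path 3: T → A ← N ← G → Y
  G is a fork here and G is conditioned on, so the path is blocked at G.
Because an active path exists, T and Y are not d-separated.

No — T and Y are not d-separated given {A, G}.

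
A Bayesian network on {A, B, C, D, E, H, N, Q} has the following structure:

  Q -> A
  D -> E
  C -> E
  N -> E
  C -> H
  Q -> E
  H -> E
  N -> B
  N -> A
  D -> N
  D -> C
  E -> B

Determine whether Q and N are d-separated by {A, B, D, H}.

Enumerating the 6 paths from Q to N and testing each for blocking by {A, B, D, H}:
Path 1: Q → E ← N
  E is a collider and its descendant B is conditioned on, which opens it — no node blocks this path, so it is active.
Path 2: Q → E ← D → N
  D is a fork here and D is conditioned on, so the path is blocked at D.
Path 3: Q → E → B ← N
  E is a chain and E is not conditioned on; B is a collider and B is conditioned on, which opens it — no node blocks this path, so it is active.
Path 4: Q → E ← H ← C ← D → N
  H is a chain here and H is conditioned on, so the path is blocked at H.
Path 5: Q → E ← C ← D → N
  D is a fork here and D is conditioned on, so the path is blocked at D.
Path 6: Q → A ← N
  A is a collider and A is conditioned on, which opens it — no node blocks this path, so it is active.
At least one path is unblocked, so d-separation fails.

No — Q and N are not d-separated given {A, B, D, H}.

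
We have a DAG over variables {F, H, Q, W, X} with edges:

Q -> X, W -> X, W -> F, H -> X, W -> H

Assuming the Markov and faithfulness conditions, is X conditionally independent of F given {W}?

Yes

Enumerating the 2 paths from X to F and testing each for blocking by {W}:
Path 1: X ← W → F
  W is a fork here and W is conditioned on, so the path is blocked at W.
Path 2: X ← H ← W → F
  W is a fork here and W is conditioned on, so the path is blocked at W.
Since every path is blocked, d-separation holds.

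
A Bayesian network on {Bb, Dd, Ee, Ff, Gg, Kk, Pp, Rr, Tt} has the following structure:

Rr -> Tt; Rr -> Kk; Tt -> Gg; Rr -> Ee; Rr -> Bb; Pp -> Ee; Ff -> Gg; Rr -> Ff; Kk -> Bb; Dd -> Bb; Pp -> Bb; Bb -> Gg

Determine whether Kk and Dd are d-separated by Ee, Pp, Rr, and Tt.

5 paths connect Kk and Dd; each must be blocked for d-separation to hold:
Path 1: Kk ← Rr → Tt → Gg ← Bb ← Dd
  Rr is a fork here and Rr is conditioned on, so the path is blocked at Rr.
Path 2: Kk ← Rr → Ff → Gg ← Bb ← Dd
  Rr is a fork here and Rr is conditioned on, so the path is blocked at Rr.
Path 3: Kk ← Rr → Ee ← Pp → Bb ← Dd
  Rr is a fork here and Rr is conditioned on, so the path is blocked at Rr.
Path 4: Kk ← Rr → Bb ← Dd
  Rr is a fork here and Rr is conditioned on, so the path is blocked at Rr.
Path 5: Kk → Bb ← Dd
  Bb is a collider here and neither Bb nor any of its descendants is conditioned on, so the collider stays closed — the path is blocked at Bb.
Every path is blocked, so Kk and Dd are d-separated given {Ee, Pp, Rr, Tt}.

Yes — Kk and Dd are d-separated given {Ee, Pp, Rr, Tt}.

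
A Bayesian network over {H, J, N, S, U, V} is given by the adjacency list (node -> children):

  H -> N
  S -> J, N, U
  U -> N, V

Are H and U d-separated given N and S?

We examine all 2 paths between H and U:
Path 1: H → N ← U
  N is a collider and N is conditioned on, which opens it — no node blocks this path, so it is active.
Path 2: H → N ← S → U
  S is a fork here and S is conditioned on, so the path is blocked at S.
Because an active path exists, H and U are not d-separated.

No — H and U are not d-separated given {N, S}.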